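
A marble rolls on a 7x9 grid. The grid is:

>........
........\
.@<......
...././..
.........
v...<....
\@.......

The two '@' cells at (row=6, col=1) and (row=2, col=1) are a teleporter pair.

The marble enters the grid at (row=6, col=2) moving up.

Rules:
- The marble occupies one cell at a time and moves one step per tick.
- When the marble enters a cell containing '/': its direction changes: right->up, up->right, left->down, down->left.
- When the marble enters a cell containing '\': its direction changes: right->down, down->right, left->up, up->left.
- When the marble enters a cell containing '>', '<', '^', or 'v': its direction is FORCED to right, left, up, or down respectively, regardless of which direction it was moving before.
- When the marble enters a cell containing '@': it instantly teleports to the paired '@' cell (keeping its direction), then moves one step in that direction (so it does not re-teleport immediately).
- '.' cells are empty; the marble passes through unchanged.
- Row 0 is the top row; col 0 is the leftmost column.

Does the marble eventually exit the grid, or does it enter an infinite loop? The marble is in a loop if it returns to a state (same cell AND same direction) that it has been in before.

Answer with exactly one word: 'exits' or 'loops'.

Step 1: enter (6,2), '.' pass, move up to (5,2)
Step 2: enter (5,2), '.' pass, move up to (4,2)
Step 3: enter (4,2), '.' pass, move up to (3,2)
Step 4: enter (3,2), '.' pass, move up to (2,2)
Step 5: enter (2,2), '<' forces up->left, move left to (2,1)
Step 6: enter (2,1), '@' teleport (2,1)->(6,1), also enter (6,1), move left to (6,0)
Step 7: enter (6,0), '\' deflects left->up, move up to (5,0)
Step 8: enter (5,0), 'v' forces up->down, move down to (6,0)
Step 9: enter (6,0), '\' deflects down->right, move right to (6,1)
Step 10: enter (6,1), '@' teleport (6,1)->(2,1), also enter (2,1), move right to (2,2)
Step 11: enter (2,2), '<' forces right->left, move left to (2,1)
Step 12: at (2,1) dir=left — LOOP DETECTED (seen before)

Answer: loops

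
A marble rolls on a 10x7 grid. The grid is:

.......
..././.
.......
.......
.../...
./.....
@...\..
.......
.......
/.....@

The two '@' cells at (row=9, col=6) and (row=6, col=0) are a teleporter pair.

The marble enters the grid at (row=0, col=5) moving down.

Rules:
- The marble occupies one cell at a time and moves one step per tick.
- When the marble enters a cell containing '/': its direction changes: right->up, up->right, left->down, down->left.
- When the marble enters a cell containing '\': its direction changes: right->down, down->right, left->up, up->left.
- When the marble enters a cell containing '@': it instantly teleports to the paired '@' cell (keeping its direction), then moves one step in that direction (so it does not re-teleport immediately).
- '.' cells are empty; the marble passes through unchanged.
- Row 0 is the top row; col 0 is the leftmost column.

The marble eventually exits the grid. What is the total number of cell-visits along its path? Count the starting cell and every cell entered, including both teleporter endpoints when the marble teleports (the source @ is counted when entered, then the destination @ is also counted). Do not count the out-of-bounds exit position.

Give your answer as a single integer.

Answer: 10

Derivation:
Step 1: enter (0,5), '.' pass, move down to (1,5)
Step 2: enter (1,5), '/' deflects down->left, move left to (1,4)
Step 3: enter (1,4), '.' pass, move left to (1,3)
Step 4: enter (1,3), '/' deflects left->down, move down to (2,3)
Step 5: enter (2,3), '.' pass, move down to (3,3)
Step 6: enter (3,3), '.' pass, move down to (4,3)
Step 7: enter (4,3), '/' deflects down->left, move left to (4,2)
Step 8: enter (4,2), '.' pass, move left to (4,1)
Step 9: enter (4,1), '.' pass, move left to (4,0)
Step 10: enter (4,0), '.' pass, move left to (4,-1)
Step 11: at (4,-1) — EXIT via left edge, pos 4
Path length (cell visits): 10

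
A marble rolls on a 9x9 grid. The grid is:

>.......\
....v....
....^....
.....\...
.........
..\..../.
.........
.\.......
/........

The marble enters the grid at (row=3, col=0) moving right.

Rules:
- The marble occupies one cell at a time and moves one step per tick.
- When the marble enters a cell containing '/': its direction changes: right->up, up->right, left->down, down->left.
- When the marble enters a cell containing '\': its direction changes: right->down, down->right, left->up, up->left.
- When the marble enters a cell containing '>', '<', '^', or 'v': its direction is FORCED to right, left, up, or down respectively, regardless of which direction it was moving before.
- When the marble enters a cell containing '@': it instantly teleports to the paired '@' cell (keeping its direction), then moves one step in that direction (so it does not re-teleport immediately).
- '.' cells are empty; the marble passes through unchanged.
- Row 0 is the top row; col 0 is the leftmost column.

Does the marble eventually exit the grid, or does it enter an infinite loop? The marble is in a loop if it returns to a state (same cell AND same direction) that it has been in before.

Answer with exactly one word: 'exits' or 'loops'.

Answer: exits

Derivation:
Step 1: enter (3,0), '.' pass, move right to (3,1)
Step 2: enter (3,1), '.' pass, move right to (3,2)
Step 3: enter (3,2), '.' pass, move right to (3,3)
Step 4: enter (3,3), '.' pass, move right to (3,4)
Step 5: enter (3,4), '.' pass, move right to (3,5)
Step 6: enter (3,5), '\' deflects right->down, move down to (4,5)
Step 7: enter (4,5), '.' pass, move down to (5,5)
Step 8: enter (5,5), '.' pass, move down to (6,5)
Step 9: enter (6,5), '.' pass, move down to (7,5)
Step 10: enter (7,5), '.' pass, move down to (8,5)
Step 11: enter (8,5), '.' pass, move down to (9,5)
Step 12: at (9,5) — EXIT via bottom edge, pos 5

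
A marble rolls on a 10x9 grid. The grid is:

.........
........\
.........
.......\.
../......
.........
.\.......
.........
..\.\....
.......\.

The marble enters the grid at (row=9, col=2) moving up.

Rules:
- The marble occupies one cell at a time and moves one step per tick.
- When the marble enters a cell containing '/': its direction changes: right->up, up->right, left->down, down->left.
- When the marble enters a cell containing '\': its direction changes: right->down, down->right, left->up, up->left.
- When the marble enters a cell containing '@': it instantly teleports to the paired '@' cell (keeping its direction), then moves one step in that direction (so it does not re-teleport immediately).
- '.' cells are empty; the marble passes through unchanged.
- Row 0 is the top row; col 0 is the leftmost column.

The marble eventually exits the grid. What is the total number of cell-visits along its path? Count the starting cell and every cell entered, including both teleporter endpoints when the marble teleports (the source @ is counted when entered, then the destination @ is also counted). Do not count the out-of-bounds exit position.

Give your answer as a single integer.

Answer: 4

Derivation:
Step 1: enter (9,2), '.' pass, move up to (8,2)
Step 2: enter (8,2), '\' deflects up->left, move left to (8,1)
Step 3: enter (8,1), '.' pass, move left to (8,0)
Step 4: enter (8,0), '.' pass, move left to (8,-1)
Step 5: at (8,-1) — EXIT via left edge, pos 8
Path length (cell visits): 4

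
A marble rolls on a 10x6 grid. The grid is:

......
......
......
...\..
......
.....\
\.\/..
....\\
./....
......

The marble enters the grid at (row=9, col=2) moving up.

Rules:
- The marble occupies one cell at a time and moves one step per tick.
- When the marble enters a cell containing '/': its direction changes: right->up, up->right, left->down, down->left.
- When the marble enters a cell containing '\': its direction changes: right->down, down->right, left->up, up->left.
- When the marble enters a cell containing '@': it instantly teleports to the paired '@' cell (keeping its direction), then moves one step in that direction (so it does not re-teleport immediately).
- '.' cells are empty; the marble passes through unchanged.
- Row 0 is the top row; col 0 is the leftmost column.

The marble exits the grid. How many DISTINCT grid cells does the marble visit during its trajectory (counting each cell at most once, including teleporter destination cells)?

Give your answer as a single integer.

Answer: 12

Derivation:
Step 1: enter (9,2), '.' pass, move up to (8,2)
Step 2: enter (8,2), '.' pass, move up to (7,2)
Step 3: enter (7,2), '.' pass, move up to (6,2)
Step 4: enter (6,2), '\' deflects up->left, move left to (6,1)
Step 5: enter (6,1), '.' pass, move left to (6,0)
Step 6: enter (6,0), '\' deflects left->up, move up to (5,0)
Step 7: enter (5,0), '.' pass, move up to (4,0)
Step 8: enter (4,0), '.' pass, move up to (3,0)
Step 9: enter (3,0), '.' pass, move up to (2,0)
Step 10: enter (2,0), '.' pass, move up to (1,0)
Step 11: enter (1,0), '.' pass, move up to (0,0)
Step 12: enter (0,0), '.' pass, move up to (-1,0)
Step 13: at (-1,0) — EXIT via top edge, pos 0
Distinct cells visited: 12 (path length 12)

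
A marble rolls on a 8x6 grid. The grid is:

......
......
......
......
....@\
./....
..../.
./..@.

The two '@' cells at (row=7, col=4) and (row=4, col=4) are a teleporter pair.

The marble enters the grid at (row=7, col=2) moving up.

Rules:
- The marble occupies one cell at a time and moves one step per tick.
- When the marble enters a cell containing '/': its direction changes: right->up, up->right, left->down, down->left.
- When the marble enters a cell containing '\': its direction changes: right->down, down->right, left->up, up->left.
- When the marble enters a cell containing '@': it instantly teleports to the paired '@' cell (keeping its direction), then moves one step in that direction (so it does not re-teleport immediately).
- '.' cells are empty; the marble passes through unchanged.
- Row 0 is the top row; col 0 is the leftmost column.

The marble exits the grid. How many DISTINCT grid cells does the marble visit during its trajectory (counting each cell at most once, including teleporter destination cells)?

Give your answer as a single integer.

Step 1: enter (7,2), '.' pass, move up to (6,2)
Step 2: enter (6,2), '.' pass, move up to (5,2)
Step 3: enter (5,2), '.' pass, move up to (4,2)
Step 4: enter (4,2), '.' pass, move up to (3,2)
Step 5: enter (3,2), '.' pass, move up to (2,2)
Step 6: enter (2,2), '.' pass, move up to (1,2)
Step 7: enter (1,2), '.' pass, move up to (0,2)
Step 8: enter (0,2), '.' pass, move up to (-1,2)
Step 9: at (-1,2) — EXIT via top edge, pos 2
Distinct cells visited: 8 (path length 8)

Answer: 8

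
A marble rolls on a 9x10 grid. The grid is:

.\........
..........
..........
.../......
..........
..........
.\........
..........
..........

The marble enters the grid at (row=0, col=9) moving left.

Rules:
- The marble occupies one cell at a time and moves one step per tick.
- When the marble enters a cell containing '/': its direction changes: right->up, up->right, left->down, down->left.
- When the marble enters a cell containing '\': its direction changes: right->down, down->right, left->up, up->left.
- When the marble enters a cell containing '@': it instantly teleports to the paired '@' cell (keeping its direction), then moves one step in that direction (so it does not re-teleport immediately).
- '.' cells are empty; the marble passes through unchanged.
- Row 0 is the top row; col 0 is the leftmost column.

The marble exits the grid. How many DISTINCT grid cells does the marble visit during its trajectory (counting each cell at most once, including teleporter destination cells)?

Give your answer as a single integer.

Answer: 9

Derivation:
Step 1: enter (0,9), '.' pass, move left to (0,8)
Step 2: enter (0,8), '.' pass, move left to (0,7)
Step 3: enter (0,7), '.' pass, move left to (0,6)
Step 4: enter (0,6), '.' pass, move left to (0,5)
Step 5: enter (0,5), '.' pass, move left to (0,4)
Step 6: enter (0,4), '.' pass, move left to (0,3)
Step 7: enter (0,3), '.' pass, move left to (0,2)
Step 8: enter (0,2), '.' pass, move left to (0,1)
Step 9: enter (0,1), '\' deflects left->up, move up to (-1,1)
Step 10: at (-1,1) — EXIT via top edge, pos 1
Distinct cells visited: 9 (path length 9)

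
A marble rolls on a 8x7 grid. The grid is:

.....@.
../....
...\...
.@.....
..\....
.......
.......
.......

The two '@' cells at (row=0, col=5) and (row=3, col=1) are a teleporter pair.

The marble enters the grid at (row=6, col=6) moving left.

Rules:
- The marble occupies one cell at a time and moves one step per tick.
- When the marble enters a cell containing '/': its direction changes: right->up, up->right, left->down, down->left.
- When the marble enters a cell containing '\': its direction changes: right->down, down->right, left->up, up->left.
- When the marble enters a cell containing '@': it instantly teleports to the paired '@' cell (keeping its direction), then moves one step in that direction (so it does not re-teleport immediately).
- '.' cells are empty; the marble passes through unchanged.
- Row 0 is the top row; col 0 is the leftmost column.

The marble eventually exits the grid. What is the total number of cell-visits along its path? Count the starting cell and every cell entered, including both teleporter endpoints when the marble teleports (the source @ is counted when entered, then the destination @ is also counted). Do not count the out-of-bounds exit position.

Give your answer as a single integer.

Answer: 7

Derivation:
Step 1: enter (6,6), '.' pass, move left to (6,5)
Step 2: enter (6,5), '.' pass, move left to (6,4)
Step 3: enter (6,4), '.' pass, move left to (6,3)
Step 4: enter (6,3), '.' pass, move left to (6,2)
Step 5: enter (6,2), '.' pass, move left to (6,1)
Step 6: enter (6,1), '.' pass, move left to (6,0)
Step 7: enter (6,0), '.' pass, move left to (6,-1)
Step 8: at (6,-1) — EXIT via left edge, pos 6
Path length (cell visits): 7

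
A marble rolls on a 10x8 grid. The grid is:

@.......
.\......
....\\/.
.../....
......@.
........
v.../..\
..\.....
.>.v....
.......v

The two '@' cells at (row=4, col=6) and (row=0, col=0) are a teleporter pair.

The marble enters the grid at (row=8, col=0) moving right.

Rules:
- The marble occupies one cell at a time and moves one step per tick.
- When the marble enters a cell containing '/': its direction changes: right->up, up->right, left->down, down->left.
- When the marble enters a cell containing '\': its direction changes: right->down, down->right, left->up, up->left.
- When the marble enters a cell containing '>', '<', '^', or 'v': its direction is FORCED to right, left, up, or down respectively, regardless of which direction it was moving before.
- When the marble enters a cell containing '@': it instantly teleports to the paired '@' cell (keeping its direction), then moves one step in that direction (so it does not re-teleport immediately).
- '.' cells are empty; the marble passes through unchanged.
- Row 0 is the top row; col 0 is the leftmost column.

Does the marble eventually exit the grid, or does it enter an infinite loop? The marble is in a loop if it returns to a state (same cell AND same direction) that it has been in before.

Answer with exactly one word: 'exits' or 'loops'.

Step 1: enter (8,0), '.' pass, move right to (8,1)
Step 2: enter (8,1), '>' forces right->right, move right to (8,2)
Step 3: enter (8,2), '.' pass, move right to (8,3)
Step 4: enter (8,3), 'v' forces right->down, move down to (9,3)
Step 5: enter (9,3), '.' pass, move down to (10,3)
Step 6: at (10,3) — EXIT via bottom edge, pos 3

Answer: exits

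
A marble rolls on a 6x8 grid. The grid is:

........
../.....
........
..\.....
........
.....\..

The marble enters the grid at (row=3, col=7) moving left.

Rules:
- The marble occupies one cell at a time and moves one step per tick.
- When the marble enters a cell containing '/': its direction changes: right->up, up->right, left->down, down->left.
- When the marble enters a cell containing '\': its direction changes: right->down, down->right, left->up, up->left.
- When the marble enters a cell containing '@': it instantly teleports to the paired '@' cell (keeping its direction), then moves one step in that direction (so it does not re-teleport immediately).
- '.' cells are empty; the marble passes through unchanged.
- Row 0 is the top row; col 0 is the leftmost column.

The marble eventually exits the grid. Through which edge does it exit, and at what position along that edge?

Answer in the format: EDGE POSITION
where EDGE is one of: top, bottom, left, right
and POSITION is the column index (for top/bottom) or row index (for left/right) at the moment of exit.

Answer: right 1

Derivation:
Step 1: enter (3,7), '.' pass, move left to (3,6)
Step 2: enter (3,6), '.' pass, move left to (3,5)
Step 3: enter (3,5), '.' pass, move left to (3,4)
Step 4: enter (3,4), '.' pass, move left to (3,3)
Step 5: enter (3,3), '.' pass, move left to (3,2)
Step 6: enter (3,2), '\' deflects left->up, move up to (2,2)
Step 7: enter (2,2), '.' pass, move up to (1,2)
Step 8: enter (1,2), '/' deflects up->right, move right to (1,3)
Step 9: enter (1,3), '.' pass, move right to (1,4)
Step 10: enter (1,4), '.' pass, move right to (1,5)
Step 11: enter (1,5), '.' pass, move right to (1,6)
Step 12: enter (1,6), '.' pass, move right to (1,7)
Step 13: enter (1,7), '.' pass, move right to (1,8)
Step 14: at (1,8) — EXIT via right edge, pos 1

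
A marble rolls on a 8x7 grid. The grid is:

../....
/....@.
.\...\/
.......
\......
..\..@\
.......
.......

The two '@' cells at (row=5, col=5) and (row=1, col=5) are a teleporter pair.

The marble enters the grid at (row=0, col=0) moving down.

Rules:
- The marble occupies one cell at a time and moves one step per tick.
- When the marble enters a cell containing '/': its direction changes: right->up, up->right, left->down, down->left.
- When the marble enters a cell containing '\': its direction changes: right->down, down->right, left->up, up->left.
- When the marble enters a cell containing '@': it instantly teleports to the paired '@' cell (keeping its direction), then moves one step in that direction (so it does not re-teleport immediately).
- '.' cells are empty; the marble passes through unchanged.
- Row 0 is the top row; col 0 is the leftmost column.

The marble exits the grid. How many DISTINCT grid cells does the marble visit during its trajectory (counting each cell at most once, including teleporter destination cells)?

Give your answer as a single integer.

Step 1: enter (0,0), '.' pass, move down to (1,0)
Step 2: enter (1,0), '/' deflects down->left, move left to (1,-1)
Step 3: at (1,-1) — EXIT via left edge, pos 1
Distinct cells visited: 2 (path length 2)

Answer: 2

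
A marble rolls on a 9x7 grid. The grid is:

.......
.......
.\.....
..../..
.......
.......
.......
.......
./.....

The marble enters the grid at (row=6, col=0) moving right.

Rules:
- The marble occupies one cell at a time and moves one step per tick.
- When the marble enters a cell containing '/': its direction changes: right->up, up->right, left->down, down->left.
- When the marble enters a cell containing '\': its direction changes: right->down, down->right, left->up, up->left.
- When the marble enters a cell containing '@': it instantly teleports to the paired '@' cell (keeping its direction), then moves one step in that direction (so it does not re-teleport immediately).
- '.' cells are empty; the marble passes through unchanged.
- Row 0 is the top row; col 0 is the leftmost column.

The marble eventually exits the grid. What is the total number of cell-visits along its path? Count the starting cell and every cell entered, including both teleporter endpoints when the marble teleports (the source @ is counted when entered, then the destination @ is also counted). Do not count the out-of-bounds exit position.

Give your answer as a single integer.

Answer: 7

Derivation:
Step 1: enter (6,0), '.' pass, move right to (6,1)
Step 2: enter (6,1), '.' pass, move right to (6,2)
Step 3: enter (6,2), '.' pass, move right to (6,3)
Step 4: enter (6,3), '.' pass, move right to (6,4)
Step 5: enter (6,4), '.' pass, move right to (6,5)
Step 6: enter (6,5), '.' pass, move right to (6,6)
Step 7: enter (6,6), '.' pass, move right to (6,7)
Step 8: at (6,7) — EXIT via right edge, pos 6
Path length (cell visits): 7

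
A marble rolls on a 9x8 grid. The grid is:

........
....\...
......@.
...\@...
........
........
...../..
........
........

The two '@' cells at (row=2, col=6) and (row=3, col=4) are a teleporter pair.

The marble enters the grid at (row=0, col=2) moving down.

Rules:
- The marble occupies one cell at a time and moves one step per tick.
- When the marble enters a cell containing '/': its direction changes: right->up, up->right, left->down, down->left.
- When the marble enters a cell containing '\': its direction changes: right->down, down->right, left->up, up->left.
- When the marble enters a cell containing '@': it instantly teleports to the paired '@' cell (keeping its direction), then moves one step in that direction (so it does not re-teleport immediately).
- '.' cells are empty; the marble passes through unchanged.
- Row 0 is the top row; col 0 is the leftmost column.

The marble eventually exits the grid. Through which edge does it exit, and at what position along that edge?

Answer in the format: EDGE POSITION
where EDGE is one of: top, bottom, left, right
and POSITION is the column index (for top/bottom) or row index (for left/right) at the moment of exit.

Step 1: enter (0,2), '.' pass, move down to (1,2)
Step 2: enter (1,2), '.' pass, move down to (2,2)
Step 3: enter (2,2), '.' pass, move down to (3,2)
Step 4: enter (3,2), '.' pass, move down to (4,2)
Step 5: enter (4,2), '.' pass, move down to (5,2)
Step 6: enter (5,2), '.' pass, move down to (6,2)
Step 7: enter (6,2), '.' pass, move down to (7,2)
Step 8: enter (7,2), '.' pass, move down to (8,2)
Step 9: enter (8,2), '.' pass, move down to (9,2)
Step 10: at (9,2) — EXIT via bottom edge, pos 2

Answer: bottom 2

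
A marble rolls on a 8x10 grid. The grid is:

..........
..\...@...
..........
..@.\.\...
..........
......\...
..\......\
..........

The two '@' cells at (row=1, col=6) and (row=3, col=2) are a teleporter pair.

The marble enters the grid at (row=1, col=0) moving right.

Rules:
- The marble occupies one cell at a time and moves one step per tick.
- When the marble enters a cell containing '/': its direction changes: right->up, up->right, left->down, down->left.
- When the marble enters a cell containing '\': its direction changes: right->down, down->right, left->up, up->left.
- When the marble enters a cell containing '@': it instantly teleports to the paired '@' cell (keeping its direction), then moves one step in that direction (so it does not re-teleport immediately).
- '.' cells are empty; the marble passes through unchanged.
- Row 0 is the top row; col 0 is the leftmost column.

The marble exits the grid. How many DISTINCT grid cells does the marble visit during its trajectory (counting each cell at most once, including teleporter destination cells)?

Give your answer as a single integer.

Step 1: enter (1,0), '.' pass, move right to (1,1)
Step 2: enter (1,1), '.' pass, move right to (1,2)
Step 3: enter (1,2), '\' deflects right->down, move down to (2,2)
Step 4: enter (2,2), '.' pass, move down to (3,2)
Step 5: enter (3,2), '@' teleport (3,2)->(1,6), also enter (1,6), move down to (2,6)
Step 6: enter (2,6), '.' pass, move down to (3,6)
Step 7: enter (3,6), '\' deflects down->right, move right to (3,7)
Step 8: enter (3,7), '.' pass, move right to (3,8)
Step 9: enter (3,8), '.' pass, move right to (3,9)
Step 10: enter (3,9), '.' pass, move right to (3,10)
Step 11: at (3,10) — EXIT via right edge, pos 3
Distinct cells visited: 11 (path length 11)

Answer: 11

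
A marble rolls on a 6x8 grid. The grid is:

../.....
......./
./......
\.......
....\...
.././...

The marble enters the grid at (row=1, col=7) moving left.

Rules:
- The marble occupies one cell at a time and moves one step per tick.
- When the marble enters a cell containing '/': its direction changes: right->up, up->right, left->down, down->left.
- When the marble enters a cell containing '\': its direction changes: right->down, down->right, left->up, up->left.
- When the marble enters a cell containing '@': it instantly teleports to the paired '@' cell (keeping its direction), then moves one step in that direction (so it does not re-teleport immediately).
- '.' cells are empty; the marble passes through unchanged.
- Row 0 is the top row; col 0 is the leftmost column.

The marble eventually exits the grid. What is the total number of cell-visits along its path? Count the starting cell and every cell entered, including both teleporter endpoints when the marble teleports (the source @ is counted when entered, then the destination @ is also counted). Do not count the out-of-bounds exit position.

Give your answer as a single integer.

Step 1: enter (1,7), '/' deflects left->down, move down to (2,7)
Step 2: enter (2,7), '.' pass, move down to (3,7)
Step 3: enter (3,7), '.' pass, move down to (4,7)
Step 4: enter (4,7), '.' pass, move down to (5,7)
Step 5: enter (5,7), '.' pass, move down to (6,7)
Step 6: at (6,7) — EXIT via bottom edge, pos 7
Path length (cell visits): 5

Answer: 5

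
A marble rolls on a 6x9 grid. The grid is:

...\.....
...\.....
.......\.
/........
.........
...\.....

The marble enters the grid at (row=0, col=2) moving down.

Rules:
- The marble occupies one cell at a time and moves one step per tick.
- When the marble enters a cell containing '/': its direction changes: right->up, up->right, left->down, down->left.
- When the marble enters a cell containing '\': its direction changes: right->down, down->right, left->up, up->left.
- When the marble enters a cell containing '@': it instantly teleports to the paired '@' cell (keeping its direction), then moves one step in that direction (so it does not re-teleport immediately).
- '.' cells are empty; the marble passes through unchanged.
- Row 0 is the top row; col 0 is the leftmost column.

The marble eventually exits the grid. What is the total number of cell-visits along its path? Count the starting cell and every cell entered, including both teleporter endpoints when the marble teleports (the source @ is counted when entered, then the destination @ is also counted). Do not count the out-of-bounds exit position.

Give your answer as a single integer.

Step 1: enter (0,2), '.' pass, move down to (1,2)
Step 2: enter (1,2), '.' pass, move down to (2,2)
Step 3: enter (2,2), '.' pass, move down to (3,2)
Step 4: enter (3,2), '.' pass, move down to (4,2)
Step 5: enter (4,2), '.' pass, move down to (5,2)
Step 6: enter (5,2), '.' pass, move down to (6,2)
Step 7: at (6,2) — EXIT via bottom edge, pos 2
Path length (cell visits): 6

Answer: 6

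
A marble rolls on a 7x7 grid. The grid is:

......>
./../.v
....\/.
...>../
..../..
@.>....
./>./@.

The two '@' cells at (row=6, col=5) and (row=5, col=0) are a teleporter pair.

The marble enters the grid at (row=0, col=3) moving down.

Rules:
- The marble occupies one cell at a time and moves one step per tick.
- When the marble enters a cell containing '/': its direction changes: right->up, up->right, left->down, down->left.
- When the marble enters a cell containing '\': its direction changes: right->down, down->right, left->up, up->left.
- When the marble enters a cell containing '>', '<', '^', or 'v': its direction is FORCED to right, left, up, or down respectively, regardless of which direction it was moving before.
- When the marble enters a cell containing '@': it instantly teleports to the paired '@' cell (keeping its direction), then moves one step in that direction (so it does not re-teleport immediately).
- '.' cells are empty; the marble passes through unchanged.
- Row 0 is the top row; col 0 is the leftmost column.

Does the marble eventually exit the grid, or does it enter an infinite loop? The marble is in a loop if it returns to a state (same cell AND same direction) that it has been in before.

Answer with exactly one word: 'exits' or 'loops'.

Step 1: enter (0,3), '.' pass, move down to (1,3)
Step 2: enter (1,3), '.' pass, move down to (2,3)
Step 3: enter (2,3), '.' pass, move down to (3,3)
Step 4: enter (3,3), '>' forces down->right, move right to (3,4)
Step 5: enter (3,4), '.' pass, move right to (3,5)
Step 6: enter (3,5), '.' pass, move right to (3,6)
Step 7: enter (3,6), '/' deflects right->up, move up to (2,6)
Step 8: enter (2,6), '.' pass, move up to (1,6)
Step 9: enter (1,6), 'v' forces up->down, move down to (2,6)
Step 10: enter (2,6), '.' pass, move down to (3,6)
Step 11: enter (3,6), '/' deflects down->left, move left to (3,5)
Step 12: enter (3,5), '.' pass, move left to (3,4)
Step 13: enter (3,4), '.' pass, move left to (3,3)
Step 14: enter (3,3), '>' forces left->right, move right to (3,4)
Step 15: at (3,4) dir=right — LOOP DETECTED (seen before)

Answer: loops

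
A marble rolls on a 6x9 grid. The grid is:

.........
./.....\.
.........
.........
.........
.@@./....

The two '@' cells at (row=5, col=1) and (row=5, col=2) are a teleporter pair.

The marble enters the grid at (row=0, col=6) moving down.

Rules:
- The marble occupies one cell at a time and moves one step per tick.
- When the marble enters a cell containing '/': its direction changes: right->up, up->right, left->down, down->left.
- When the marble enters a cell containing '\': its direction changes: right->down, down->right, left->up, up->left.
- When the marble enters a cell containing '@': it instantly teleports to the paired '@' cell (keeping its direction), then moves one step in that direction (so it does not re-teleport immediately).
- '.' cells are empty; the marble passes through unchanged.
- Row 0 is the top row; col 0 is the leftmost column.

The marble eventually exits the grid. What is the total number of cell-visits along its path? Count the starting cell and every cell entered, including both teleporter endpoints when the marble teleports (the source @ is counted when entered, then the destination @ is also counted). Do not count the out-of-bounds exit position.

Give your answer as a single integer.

Answer: 6

Derivation:
Step 1: enter (0,6), '.' pass, move down to (1,6)
Step 2: enter (1,6), '.' pass, move down to (2,6)
Step 3: enter (2,6), '.' pass, move down to (3,6)
Step 4: enter (3,6), '.' pass, move down to (4,6)
Step 5: enter (4,6), '.' pass, move down to (5,6)
Step 6: enter (5,6), '.' pass, move down to (6,6)
Step 7: at (6,6) — EXIT via bottom edge, pos 6
Path length (cell visits): 6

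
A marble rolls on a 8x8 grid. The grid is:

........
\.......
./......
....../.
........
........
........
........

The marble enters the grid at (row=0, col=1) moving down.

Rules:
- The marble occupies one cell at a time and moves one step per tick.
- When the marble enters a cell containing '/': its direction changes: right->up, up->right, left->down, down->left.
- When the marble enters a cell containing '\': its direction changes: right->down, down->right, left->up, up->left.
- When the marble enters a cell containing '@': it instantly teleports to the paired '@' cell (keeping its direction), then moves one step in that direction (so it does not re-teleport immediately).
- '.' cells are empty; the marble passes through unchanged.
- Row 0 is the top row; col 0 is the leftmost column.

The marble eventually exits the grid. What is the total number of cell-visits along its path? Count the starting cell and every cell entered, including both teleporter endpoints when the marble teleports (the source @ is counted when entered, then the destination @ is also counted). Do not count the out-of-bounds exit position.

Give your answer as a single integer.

Step 1: enter (0,1), '.' pass, move down to (1,1)
Step 2: enter (1,1), '.' pass, move down to (2,1)
Step 3: enter (2,1), '/' deflects down->left, move left to (2,0)
Step 4: enter (2,0), '.' pass, move left to (2,-1)
Step 5: at (2,-1) — EXIT via left edge, pos 2
Path length (cell visits): 4

Answer: 4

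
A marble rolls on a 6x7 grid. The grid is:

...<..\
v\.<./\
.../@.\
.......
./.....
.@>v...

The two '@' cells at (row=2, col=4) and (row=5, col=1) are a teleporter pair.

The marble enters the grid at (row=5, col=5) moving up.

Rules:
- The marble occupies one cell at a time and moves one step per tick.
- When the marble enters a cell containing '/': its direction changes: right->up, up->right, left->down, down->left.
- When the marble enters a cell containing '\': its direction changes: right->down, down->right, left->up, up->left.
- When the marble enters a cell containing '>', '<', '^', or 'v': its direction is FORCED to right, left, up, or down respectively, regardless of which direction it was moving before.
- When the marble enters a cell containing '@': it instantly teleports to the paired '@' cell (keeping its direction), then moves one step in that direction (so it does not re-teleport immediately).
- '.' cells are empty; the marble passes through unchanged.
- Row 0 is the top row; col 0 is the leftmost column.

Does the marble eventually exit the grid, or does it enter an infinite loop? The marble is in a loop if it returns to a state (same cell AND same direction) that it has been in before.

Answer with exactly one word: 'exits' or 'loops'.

Answer: exits

Derivation:
Step 1: enter (5,5), '.' pass, move up to (4,5)
Step 2: enter (4,5), '.' pass, move up to (3,5)
Step 3: enter (3,5), '.' pass, move up to (2,5)
Step 4: enter (2,5), '.' pass, move up to (1,5)
Step 5: enter (1,5), '/' deflects up->right, move right to (1,6)
Step 6: enter (1,6), '\' deflects right->down, move down to (2,6)
Step 7: enter (2,6), '\' deflects down->right, move right to (2,7)
Step 8: at (2,7) — EXIT via right edge, pos 2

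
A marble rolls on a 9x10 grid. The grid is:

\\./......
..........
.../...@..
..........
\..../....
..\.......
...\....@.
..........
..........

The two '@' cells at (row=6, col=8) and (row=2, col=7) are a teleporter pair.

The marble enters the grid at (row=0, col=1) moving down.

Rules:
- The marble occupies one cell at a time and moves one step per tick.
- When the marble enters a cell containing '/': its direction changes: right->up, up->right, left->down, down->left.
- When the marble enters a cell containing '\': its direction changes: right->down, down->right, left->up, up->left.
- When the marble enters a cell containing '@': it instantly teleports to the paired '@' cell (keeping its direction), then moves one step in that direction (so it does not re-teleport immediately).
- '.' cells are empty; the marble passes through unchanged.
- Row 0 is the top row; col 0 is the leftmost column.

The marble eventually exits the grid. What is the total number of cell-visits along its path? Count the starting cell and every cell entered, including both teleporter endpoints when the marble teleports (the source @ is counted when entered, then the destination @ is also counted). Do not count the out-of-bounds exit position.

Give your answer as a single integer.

Step 1: enter (0,1), '\' deflects down->right, move right to (0,2)
Step 2: enter (0,2), '.' pass, move right to (0,3)
Step 3: enter (0,3), '/' deflects right->up, move up to (-1,3)
Step 4: at (-1,3) — EXIT via top edge, pos 3
Path length (cell visits): 3

Answer: 3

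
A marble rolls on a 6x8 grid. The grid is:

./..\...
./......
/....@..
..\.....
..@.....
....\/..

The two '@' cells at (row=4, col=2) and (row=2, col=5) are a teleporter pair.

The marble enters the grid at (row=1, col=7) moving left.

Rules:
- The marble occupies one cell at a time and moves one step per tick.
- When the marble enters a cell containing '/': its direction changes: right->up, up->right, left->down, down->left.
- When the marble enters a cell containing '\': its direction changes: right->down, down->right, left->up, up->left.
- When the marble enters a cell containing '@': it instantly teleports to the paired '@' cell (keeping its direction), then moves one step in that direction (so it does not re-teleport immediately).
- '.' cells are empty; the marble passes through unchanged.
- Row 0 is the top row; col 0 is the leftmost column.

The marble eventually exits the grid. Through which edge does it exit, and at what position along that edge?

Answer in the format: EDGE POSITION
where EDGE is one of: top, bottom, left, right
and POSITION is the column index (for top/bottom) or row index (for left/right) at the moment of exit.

Step 1: enter (1,7), '.' pass, move left to (1,6)
Step 2: enter (1,6), '.' pass, move left to (1,5)
Step 3: enter (1,5), '.' pass, move left to (1,4)
Step 4: enter (1,4), '.' pass, move left to (1,3)
Step 5: enter (1,3), '.' pass, move left to (1,2)
Step 6: enter (1,2), '.' pass, move left to (1,1)
Step 7: enter (1,1), '/' deflects left->down, move down to (2,1)
Step 8: enter (2,1), '.' pass, move down to (3,1)
Step 9: enter (3,1), '.' pass, move down to (4,1)
Step 10: enter (4,1), '.' pass, move down to (5,1)
Step 11: enter (5,1), '.' pass, move down to (6,1)
Step 12: at (6,1) — EXIT via bottom edge, pos 1

Answer: bottom 1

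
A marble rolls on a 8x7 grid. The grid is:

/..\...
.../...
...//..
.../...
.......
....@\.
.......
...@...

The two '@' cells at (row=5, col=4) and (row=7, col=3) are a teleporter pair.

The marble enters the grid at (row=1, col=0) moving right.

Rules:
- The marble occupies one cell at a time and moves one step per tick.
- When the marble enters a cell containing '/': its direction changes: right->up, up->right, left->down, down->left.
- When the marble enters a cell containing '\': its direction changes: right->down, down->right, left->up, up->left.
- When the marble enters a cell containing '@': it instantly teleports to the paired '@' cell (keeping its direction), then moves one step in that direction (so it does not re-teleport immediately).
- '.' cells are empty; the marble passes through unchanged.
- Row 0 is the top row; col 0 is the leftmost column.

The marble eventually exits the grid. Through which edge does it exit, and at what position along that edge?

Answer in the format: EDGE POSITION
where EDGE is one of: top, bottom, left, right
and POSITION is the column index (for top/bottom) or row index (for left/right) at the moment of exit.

Answer: bottom 0

Derivation:
Step 1: enter (1,0), '.' pass, move right to (1,1)
Step 2: enter (1,1), '.' pass, move right to (1,2)
Step 3: enter (1,2), '.' pass, move right to (1,3)
Step 4: enter (1,3), '/' deflects right->up, move up to (0,3)
Step 5: enter (0,3), '\' deflects up->left, move left to (0,2)
Step 6: enter (0,2), '.' pass, move left to (0,1)
Step 7: enter (0,1), '.' pass, move left to (0,0)
Step 8: enter (0,0), '/' deflects left->down, move down to (1,0)
Step 9: enter (1,0), '.' pass, move down to (2,0)
Step 10: enter (2,0), '.' pass, move down to (3,0)
Step 11: enter (3,0), '.' pass, move down to (4,0)
Step 12: enter (4,0), '.' pass, move down to (5,0)
Step 13: enter (5,0), '.' pass, move down to (6,0)
Step 14: enter (6,0), '.' pass, move down to (7,0)
Step 15: enter (7,0), '.' pass, move down to (8,0)
Step 16: at (8,0) — EXIT via bottom edge, pos 0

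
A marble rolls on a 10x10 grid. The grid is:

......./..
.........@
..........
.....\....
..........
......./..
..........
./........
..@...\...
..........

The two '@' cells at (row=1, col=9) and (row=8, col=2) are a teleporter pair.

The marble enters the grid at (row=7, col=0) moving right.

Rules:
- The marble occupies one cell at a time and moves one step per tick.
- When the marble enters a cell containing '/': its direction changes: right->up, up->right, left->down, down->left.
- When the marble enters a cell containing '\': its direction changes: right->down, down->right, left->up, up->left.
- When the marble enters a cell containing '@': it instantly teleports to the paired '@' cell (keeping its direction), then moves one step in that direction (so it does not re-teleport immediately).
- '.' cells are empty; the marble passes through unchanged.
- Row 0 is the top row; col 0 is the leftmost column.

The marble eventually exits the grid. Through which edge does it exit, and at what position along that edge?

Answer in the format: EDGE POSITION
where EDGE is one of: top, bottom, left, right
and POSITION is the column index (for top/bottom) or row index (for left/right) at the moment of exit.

Step 1: enter (7,0), '.' pass, move right to (7,1)
Step 2: enter (7,1), '/' deflects right->up, move up to (6,1)
Step 3: enter (6,1), '.' pass, move up to (5,1)
Step 4: enter (5,1), '.' pass, move up to (4,1)
Step 5: enter (4,1), '.' pass, move up to (3,1)
Step 6: enter (3,1), '.' pass, move up to (2,1)
Step 7: enter (2,1), '.' pass, move up to (1,1)
Step 8: enter (1,1), '.' pass, move up to (0,1)
Step 9: enter (0,1), '.' pass, move up to (-1,1)
Step 10: at (-1,1) — EXIT via top edge, pos 1

Answer: top 1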